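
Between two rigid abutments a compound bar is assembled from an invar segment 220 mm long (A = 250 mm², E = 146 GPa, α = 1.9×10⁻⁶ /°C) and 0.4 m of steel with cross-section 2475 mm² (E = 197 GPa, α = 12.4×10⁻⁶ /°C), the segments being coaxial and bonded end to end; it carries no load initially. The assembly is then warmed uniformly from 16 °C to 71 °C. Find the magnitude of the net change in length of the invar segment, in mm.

If the supports were absent, the total length change would be Σ αᵢΔT Lᵢ = 1.9×10⁻⁶×55×220 + 12.4×10⁻⁶×55×400 = 0.2958 mm.
Since the ends are fixed, an axial force P builds up, equal in every segment, with P · Σ Lᵢ/(AᵢEᵢ) = δ_free.
The series flexibility is Σ Lᵢ/(AᵢEᵢ) = 220/(250×146×10³) + 400/(2475×197×10³) = 6.848×10⁻⁶ mm/N.
P = 0.2958 / 6.848×10⁻⁶ = 43190 N = 43.19 kN, compressive.
For the invar segment, free thermal change = 1.9×10⁻⁶×55×220 = 0.02299 mm and elastic change from P = 43190×220/(250×146×10³) = 0.2604 mm; these oppose, so the net change is 0.237 mm (segment shortens).

|ΔL| ≈ 0.237 mm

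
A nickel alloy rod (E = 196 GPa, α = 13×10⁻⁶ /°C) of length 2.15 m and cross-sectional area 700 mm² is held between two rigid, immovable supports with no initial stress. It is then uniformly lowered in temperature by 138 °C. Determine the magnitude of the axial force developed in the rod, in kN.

With zero net strain, σ = E·αΔT = 196 GPa × 13×10⁻⁶ × 138 = 351.6 MPa.
Axial force P = σA = 351.6 × 700 = 246100 N = 246.1 kN, tensile.

P ≈ 246 kN (tensile)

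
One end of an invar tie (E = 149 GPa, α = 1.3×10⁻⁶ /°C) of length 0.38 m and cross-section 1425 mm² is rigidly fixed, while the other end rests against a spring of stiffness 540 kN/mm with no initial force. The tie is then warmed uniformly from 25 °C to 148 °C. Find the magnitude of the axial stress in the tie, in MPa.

Free thermal expansion: δ_free = αΔT L = 1.3×10⁻⁶ × 123 × 380 = 0.06076 mm.
Let P be the compressive force at the spring. The tie shortens elastically by PL/(AE) and the spring compresses by P/k; together these equal δ_free.
P [ L/(AE) + 1/k ] = δ_free → P [ 380/(1425×149×10³) + 1/(540×10³) ] = 0.06076.
P = 0.06076 / 3.642×10⁻⁶ = 16690 N.
σ = P/A = 16690/1425 = 11.71 MPa.

σ ≈ 11.7 MPa (compressive)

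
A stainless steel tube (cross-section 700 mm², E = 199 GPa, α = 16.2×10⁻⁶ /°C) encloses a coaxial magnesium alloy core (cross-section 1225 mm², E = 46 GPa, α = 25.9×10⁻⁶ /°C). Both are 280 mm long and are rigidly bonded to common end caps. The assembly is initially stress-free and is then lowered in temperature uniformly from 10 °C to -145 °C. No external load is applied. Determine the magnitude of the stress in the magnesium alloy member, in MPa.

The magnesium alloy has the larger α, so on cooling it would change length more than the stainless steel if both were free. The rigid plates force a common final length, so the magnesium alloy is put into tension and the stainless steel into compression, with equal and opposite forces P (no external load).
Compatibility of the two members (thermal + elastic change equal): (α₁ − α₂)ΔT = P·[1/(A₁E₁) + 1/(A₂E₂)].
|α₁ − α₂|·ΔT = 9.7×10⁻⁶ × 155 = 0.001503.
1/(A₁E₁) + 1/(A₂E₂) = 1/(700×199×10³) + 1/(1225×46×10³) = 2.492×10⁻⁸ N⁻¹.
P = 0.001503 / 2.492×10⁻⁸ = 60320 N = 60.32 kN.
σ_{magnesium alloy} = P/A₂ = 60320/1225 = 49.24 MPa, tensile.

σ ≈ 49.2 MPa (tensile)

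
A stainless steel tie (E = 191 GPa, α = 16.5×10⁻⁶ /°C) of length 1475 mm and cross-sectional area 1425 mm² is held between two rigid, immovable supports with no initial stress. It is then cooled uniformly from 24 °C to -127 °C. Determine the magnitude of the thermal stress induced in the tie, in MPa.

σ ≈ 476 MPa (tensile)

Because both ends are immovable the net strain is zero, and the suppressed thermal strain is αΔT = 16.5×10⁻⁶ × 151 = 2491.5×10⁻⁶.
The stress required to suppress this strain is σ = Eε = 191×10³ × 2491.5×10⁻⁶ = 475.9 MPa, tensile since the tie is trying to contract.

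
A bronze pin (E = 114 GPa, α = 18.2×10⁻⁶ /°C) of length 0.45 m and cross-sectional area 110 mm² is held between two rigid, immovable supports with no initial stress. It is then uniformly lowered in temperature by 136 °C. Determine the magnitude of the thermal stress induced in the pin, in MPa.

Because both ends are immovable the net strain is zero, and the suppressed thermal strain is αΔT = 18.2×10⁻⁶ × 136 = 2475.2×10⁻⁶.
σ = EαΔT = 114×10³ × 18.2×10⁻⁶ × 136 = 282.2 MPa (tensile; the pin is trying to contract).

σ ≈ 282 MPa (tensile)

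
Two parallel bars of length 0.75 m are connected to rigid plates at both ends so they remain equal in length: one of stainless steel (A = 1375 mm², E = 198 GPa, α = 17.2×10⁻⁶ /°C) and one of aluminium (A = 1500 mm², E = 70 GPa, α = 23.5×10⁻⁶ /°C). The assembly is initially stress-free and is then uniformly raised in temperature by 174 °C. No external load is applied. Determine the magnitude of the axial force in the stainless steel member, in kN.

P ≈ 83.1 kN (tensile in the stainless steel)

Equilibrium of a rigid end plate with no external load gives equal and opposite internal forces ±P in the two members. Since α_{aluminium} > α_{stainless steel}, heating drives the aluminium into compression and the stainless steel into tension.
Compatibility of the two members (thermal + elastic change equal): (α₁ − α₂)ΔT = P·[1/(A₁E₁) + 1/(A₂E₂)].
|α₁ − α₂|·ΔT = 6.3×10⁻⁶ × 174 = 0.001096.
1/(A₁E₁) + 1/(A₂E₂) = 1/(1375×198×10³) + 1/(1500×70×10³) = 1.32×10⁻⁸ N⁻¹.
P = 0.001096 / 1.32×10⁻⁸ = 83060 N = 83.06 kN.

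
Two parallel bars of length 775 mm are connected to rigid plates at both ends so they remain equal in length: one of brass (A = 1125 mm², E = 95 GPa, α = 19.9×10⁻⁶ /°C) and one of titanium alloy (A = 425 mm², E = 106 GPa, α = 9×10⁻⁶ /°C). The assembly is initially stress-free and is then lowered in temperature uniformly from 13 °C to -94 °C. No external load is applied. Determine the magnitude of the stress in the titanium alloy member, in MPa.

σ ≈ 87 MPa (compressive)

The brass has the larger α, so on cooling it would change length more than the titanium alloy if both were free. The rigid plates force a common final length, so the brass is put into tension and the titanium alloy into compression, with equal and opposite forces P (no external load).
Equating the net (thermal + elastic) strains gives |α₁ − α₂|·ΔT = P·[1/(A₁E₁) + 1/(A₂E₂)].
|α₁ − α₂|·ΔT = 10.9×10⁻⁶ × 107 = 0.001166.
1/(A₁E₁) + 1/(A₂E₂) = 1/(1125×95×10³) + 1/(425×106×10³) = 3.155×10⁻⁸ N⁻¹.
P = 0.001166 / 3.155×10⁻⁸ = 36960 N = 36.96 kN.
σ_{titanium alloy} = P/A₂ = 36960/425 = 86.97 MPa, compressive.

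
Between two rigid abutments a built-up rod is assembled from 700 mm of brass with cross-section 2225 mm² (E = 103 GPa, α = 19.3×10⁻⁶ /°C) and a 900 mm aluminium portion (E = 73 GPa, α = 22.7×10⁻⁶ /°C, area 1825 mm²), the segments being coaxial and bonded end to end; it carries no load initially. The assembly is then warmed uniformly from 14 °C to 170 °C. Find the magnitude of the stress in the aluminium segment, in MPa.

With the walls removed the bar would change length by δ_free = Σ αᵢΔT Lᵢ = 19.3×10⁻⁶×156×700 + 22.7×10⁻⁶×156×900 = 5.295 mm.
The walls prevent any net length change, so an axial force P (same in every segment) develops. Compatibility: P · Σ Lᵢ/(AᵢEᵢ) = δ_free.
The series flexibility is Σ Lᵢ/(AᵢEᵢ) = 700/(2225×103×10³) + 900/(1825×73×10³) = 9.81×10⁻⁶ mm/N.
P = 5.295 / 9.81×10⁻⁶ = 539700 N = 539.7 kN, compressive.
σ_{aluminium} = P / A = 539700 / 1825 = 295.7 MPa.

σ ≈ 296 MPa (compressive)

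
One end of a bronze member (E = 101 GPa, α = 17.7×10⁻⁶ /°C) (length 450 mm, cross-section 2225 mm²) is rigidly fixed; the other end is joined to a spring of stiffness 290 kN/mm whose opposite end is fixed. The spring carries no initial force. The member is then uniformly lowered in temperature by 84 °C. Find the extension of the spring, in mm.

Free thermal contraction: δ_free = αΔT L = 17.7×10⁻⁶ × 84 × 450 = 0.6691 mm.
With a force P in the spring, the elastic change of the member is PL/(AE) and that of the spring is P/k; compatibility requires their sum to equal δ_free.
P [ L/(AE) + 1/k ] = δ_free → P [ 450/(2225×101×10³) + 1/(290×10³) ] = 0.6691.
P = 0.6691 / 5.451×10⁻⁶ = 122700 N.
Spring extension = P/k = 122700/(290×10³) = 0.4233 mm.

δ ≈ 0.423 mm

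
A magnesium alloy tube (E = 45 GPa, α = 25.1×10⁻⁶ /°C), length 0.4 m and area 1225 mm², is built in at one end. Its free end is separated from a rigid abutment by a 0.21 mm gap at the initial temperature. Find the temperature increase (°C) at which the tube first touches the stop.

The gap closes when αΔT L = 0.21 mm, since the tube is still unstressed at that instant.
ΔT = 0.21 / (25.1×10⁻⁶ × 400) = 20.92 °C.

ΔT ≈ 20.9 °C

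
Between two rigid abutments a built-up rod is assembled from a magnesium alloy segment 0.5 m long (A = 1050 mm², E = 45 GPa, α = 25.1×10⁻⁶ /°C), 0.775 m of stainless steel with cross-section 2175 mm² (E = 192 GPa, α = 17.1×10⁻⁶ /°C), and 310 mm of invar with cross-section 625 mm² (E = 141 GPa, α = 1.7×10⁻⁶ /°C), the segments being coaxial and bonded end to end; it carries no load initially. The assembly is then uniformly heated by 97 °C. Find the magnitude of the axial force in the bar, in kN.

P ≈ 160 kN (compressive)

Free thermal expansion of the whole bar: Σ αᵢΔT Lᵢ = 25.1×10⁻⁶×97×500 + 17.1×10⁻⁶×97×775 + 1.7×10⁻⁶×97×310 = 2.554 mm.
The rigid supports impose zero overall length change; the single axial force P common to all segments must satisfy P Σ Lᵢ/(AᵢEᵢ) = δ_free.
The series flexibility is Σ Lᵢ/(AᵢEᵢ) = 500/(1050×45×10³) + 775/(2175×192×10³) + 310/(625×141×10³) = 1.596×10⁻⁵ mm/N.
So P = 2.554 / 1.596×10⁻⁵ = 160.1 kN, compressive.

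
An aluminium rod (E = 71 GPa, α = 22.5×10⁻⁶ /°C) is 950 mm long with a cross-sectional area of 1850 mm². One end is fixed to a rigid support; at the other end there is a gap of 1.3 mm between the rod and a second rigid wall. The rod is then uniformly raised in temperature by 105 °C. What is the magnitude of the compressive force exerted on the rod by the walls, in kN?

P ≈ 131 kN

Unrestrained expansion: δ_free = αΔT L = 22.5×10⁻⁶ × 105 × 950 = 2.244 mm.
This exceeds the 1.3 mm gap, so the wall pushes back. The portion of expansion that must be recovered elastically is δ_free − gap = 2.244 − 1.3 = 0.9444 mm.
That suppressed elongation corresponds to σ = E·Δ/L = 71×10³ × 0.9444/950 = 70.58 MPa.
P = σA = 70.58 × 1850 = 130.6 kN.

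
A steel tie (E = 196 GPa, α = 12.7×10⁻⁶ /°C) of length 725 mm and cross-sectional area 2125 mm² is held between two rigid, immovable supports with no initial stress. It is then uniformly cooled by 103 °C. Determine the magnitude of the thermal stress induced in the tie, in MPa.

σ ≈ 256 MPa (tensile)

With length fixed, the mechanical strain must cancel the thermal strain αΔT = 12.7×10⁻⁶ × 103 = 1308.1×10⁻⁶.
Hence σ = E·αΔT = 196×10³ × 1308.1×10⁻⁶ = 256.4 MPa, tensile.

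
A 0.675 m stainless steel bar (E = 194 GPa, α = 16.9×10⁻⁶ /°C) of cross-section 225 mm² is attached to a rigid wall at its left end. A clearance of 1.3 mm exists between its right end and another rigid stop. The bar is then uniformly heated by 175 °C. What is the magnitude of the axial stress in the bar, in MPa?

Unrestrained expansion: δ_free = αΔT L = 16.9×10⁻⁶ × 175 × 675 = 1.996 mm.
After closing the 1.3 mm clearance, 1.996 − 1.3 = 0.6963 mm of expansion remains to be suppressed by the wall.
So σ = E(δ_free − g)/L = 194×10³ × 0.6963/675 = 200.1 MPa.

σ ≈ 200 MPa (compressive)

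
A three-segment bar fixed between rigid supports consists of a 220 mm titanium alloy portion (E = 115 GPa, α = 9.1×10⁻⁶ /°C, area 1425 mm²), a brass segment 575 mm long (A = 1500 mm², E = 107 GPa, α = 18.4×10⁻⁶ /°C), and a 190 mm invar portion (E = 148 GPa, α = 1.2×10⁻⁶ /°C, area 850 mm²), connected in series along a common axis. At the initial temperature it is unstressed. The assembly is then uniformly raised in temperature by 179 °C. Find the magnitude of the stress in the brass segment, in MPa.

With the walls removed the bar would change length by δ_free = Σ αᵢΔT Lᵢ = 9.1×10⁻⁶×179×220 + 18.4×10⁻⁶×179×575 + 1.2×10⁻⁶×179×190 = 2.293 mm.
The walls prevent any net length change, so an axial force P (same in every segment) develops. Compatibility: P · Σ Lᵢ/(AᵢEᵢ) = δ_free.
Σ Lᵢ/(AᵢEᵢ) = 220/(1425×115×10³) + 575/(1500×107×10³) + 190/(850×148×10³) = 6.435×10⁻⁶ mm/N.
Hence P = δ_free / Σ(L/AE) = 2.293/6.435×10⁻⁶ = 356.3 kN (compressive).
σ_{brass} = P / A = 356300 / 1500 = 237.5 MPa.

σ ≈ 238 MPa (compressive)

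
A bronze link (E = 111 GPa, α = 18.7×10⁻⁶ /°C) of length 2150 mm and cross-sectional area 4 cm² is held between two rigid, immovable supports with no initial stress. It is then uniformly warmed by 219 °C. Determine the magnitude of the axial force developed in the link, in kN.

Full restraint means ε = 0, so the stress is σ = EαΔT = 111×10³ × 18.7×10⁻⁶ × 219 = 454.6 MPa.
Axial force P = σA = 454.6 × 400 = 181800 N = 181.8 kN, compressive.

P ≈ 182 kN (compressive)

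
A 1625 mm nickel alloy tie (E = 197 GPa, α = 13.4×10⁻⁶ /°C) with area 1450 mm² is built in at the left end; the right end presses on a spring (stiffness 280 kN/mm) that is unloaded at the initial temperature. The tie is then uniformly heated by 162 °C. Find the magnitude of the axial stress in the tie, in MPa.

σ ≈ 263 MPa (compressive)

Free thermal expansion: δ_free = αΔT L = 13.4×10⁻⁶ × 162 × 1625 = 3.528 mm.
Let P be the compressive force at the spring. The tie shortens elastically by PL/(AE) and the spring compresses by P/k; together these equal δ_free.
So P = δ_free / [L/(AE) + 1/k] = 3.528 / [ 1625/(1450×197×10³) + 1/(280×10³) ].
P = 3.528 / 9.26×10⁻⁶ = 380900 N.
σ = P/A = 380900/1450 = 262.7 MPa.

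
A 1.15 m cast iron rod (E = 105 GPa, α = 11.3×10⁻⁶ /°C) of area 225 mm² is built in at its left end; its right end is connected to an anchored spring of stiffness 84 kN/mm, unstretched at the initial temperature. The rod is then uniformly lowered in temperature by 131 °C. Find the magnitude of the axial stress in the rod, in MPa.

If the spring were absent the rod would shorten by αΔT L = 11.3×10⁻⁶ × 131 × 1150 = 1.702 mm.
With a force P in the spring, the elastic change of the rod is PL/(AE) and that of the spring is P/k; compatibility requires their sum to equal δ_free.
P [ L/(AE) + 1/k ] = δ_free → P [ 1150/(225×105×10³) + 1/(84×10³) ] = 1.702.
P = 1.702 / 6.058×10⁻⁵ = 28100 N.
σ = P/A = 28100/225 = 124.9 MPa.

σ ≈ 125 MPa (tensile)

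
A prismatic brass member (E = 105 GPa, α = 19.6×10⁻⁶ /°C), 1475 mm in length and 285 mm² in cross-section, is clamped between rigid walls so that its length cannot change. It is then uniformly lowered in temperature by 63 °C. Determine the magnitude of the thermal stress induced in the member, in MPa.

σ ≈ 130 MPa (tensile)

Because both ends are immovable the net strain is zero, and the suppressed thermal strain is αΔT = 19.6×10⁻⁶ × 63 = 1234.8×10⁻⁶.
Hence σ = E·αΔT = 105×10³ × 1234.8×10⁻⁶ = 129.7 MPa, tensile.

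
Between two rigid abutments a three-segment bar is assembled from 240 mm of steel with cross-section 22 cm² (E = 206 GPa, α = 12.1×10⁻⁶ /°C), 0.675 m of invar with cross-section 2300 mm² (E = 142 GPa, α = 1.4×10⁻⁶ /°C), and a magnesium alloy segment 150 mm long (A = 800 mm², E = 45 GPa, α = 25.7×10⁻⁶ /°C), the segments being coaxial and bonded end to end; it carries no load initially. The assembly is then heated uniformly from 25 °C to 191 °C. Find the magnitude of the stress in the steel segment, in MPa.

Free thermal expansion of the whole bar: Σ αᵢΔT Lᵢ = 12.1×10⁻⁶×166×240 + 1.4×10⁻⁶×166×675 + 25.7×10⁻⁶×166×150 = 1.279 mm.
The walls prevent any net length change, so an axial force P (same in every segment) develops. Compatibility: P · Σ Lᵢ/(AᵢEᵢ) = δ_free.
Σ Lᵢ/(AᵢEᵢ) = 240/(2200×206×10³) + 675/(2300×142×10³) + 150/(800×45×10³) = 6.763×10⁻⁶ mm/N.
So P = 1.279 / 6.763×10⁻⁶ = 189.1 kN, compressive.
σ_{steel} = P / A = 189100 / 2200 = 85.95 MPa.

σ ≈ 86 MPa (compressive)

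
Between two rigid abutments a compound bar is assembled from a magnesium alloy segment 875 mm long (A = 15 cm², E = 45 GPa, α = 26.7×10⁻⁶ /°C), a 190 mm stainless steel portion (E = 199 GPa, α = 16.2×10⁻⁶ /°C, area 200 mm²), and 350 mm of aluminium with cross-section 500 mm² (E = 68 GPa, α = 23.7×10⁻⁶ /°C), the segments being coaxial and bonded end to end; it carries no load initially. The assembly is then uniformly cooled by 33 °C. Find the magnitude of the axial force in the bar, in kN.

Free thermal contraction of the whole bar: Σ αᵢΔT Lᵢ = 26.7×10⁻⁶×33×875 + 16.2×10⁻⁶×33×190 + 23.7×10⁻⁶×33×350 = 1.146 mm.
The rigid supports impose zero overall length change; the single axial force P common to all segments must satisfy P Σ Lᵢ/(AᵢEᵢ) = δ_free.
The series flexibility is Σ Lᵢ/(AᵢEᵢ) = 875/(1500×45×10³) + 190/(200×199×10³) + 350/(500×68×10³) = 2.803×10⁻⁵ mm/N.
Hence P = δ_free / Σ(L/AE) = 1.146/2.803×10⁻⁵ = 40.89 kN (tensile).

P ≈ 40.9 kN (tensile)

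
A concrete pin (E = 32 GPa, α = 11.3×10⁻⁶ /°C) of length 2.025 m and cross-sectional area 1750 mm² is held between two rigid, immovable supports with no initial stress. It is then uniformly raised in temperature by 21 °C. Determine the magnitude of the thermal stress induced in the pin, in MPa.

The supports are rigid, so the total axial strain is zero. The restrained thermal strain is ε = αΔT = 11.3×10⁻⁶ × 21 = 237.3×10⁻⁶.
Hence σ = E·αΔT = 32×10³ × 237.3×10⁻⁶ = 7.594 MPa, compressive.

σ ≈ 7.59 MPa (compressive)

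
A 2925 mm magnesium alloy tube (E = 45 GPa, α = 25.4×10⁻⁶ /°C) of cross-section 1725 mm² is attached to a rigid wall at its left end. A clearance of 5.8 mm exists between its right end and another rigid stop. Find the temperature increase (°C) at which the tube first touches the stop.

ΔT ≈ 78.1 °C

Contact occurs when the free expansion equals the gap: αΔT L = 5.8 mm.
So ΔT = g/(αL) = 5.8/(25.4×10⁻⁶ × 2925) = 78.07 °C.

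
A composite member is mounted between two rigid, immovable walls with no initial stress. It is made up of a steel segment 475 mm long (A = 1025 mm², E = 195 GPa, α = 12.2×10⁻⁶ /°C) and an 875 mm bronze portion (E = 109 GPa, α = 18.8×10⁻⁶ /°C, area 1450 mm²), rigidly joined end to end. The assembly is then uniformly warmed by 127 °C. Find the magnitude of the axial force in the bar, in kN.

With the walls removed the bar would change length by δ_free = Σ αᵢΔT Lᵢ = 12.2×10⁻⁶×127×475 + 18.8×10⁻⁶×127×875 = 2.825 mm.
The walls prevent any net length change, so an axial force P (same in every segment) develops. Compatibility: P · Σ Lᵢ/(AᵢEᵢ) = δ_free.
Σ Lᵢ/(AᵢEᵢ) = 475/(1025×195×10³) + 875/(1450×109×10³) = 7.913×10⁻⁶ mm/N.
So P = 2.825 / 7.913×10⁻⁶ = 357 kN, compressive.

P ≈ 357 kN (compressive)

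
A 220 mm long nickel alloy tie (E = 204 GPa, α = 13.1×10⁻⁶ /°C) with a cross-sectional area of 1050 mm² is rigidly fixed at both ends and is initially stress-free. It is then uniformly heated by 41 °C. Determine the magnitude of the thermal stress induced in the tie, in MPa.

Because both ends are immovable the net strain is zero, and the suppressed thermal strain is αΔT = 13.1×10⁻⁶ × 41 = 537.1×10⁻⁶.
The stress required to suppress this strain is σ = Eε = 204×10³ × 537.1×10⁻⁶ = 109.6 MPa, compressive since the tie is trying to expand.

σ ≈ 110 MPa (compressive)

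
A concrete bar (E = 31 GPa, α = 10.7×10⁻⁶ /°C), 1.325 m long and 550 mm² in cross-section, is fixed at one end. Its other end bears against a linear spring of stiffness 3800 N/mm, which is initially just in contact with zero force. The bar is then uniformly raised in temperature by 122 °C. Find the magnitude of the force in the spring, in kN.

If the spring were absent the bar would lengthen by αΔT L = 10.7×10⁻⁶ × 122 × 1325 = 1.73 mm.
With a force P in the spring, the elastic change of the bar is PL/(AE) and that of the spring is P/k; compatibility requires their sum to equal δ_free.
So P = δ_free / [L/(AE) + 1/k] = 1.73 / [ 1325/(550×31×10³) + 1/(3800) ].
P = 1.73 / 0.0003409 = 5074 N.

P ≈ 5.07 kN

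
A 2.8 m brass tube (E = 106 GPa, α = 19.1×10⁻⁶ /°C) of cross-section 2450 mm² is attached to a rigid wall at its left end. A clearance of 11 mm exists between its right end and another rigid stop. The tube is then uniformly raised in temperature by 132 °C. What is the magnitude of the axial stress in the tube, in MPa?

Free thermal elongation = αΔT L = 19.1×10⁻⁶ × 132 × 2800 = 7.059 mm.
Since δ_free = 7.06 mm is less than the 11 mm gap, the tube never touches the wall. No axial force develops.

σ ≈ 0 MPa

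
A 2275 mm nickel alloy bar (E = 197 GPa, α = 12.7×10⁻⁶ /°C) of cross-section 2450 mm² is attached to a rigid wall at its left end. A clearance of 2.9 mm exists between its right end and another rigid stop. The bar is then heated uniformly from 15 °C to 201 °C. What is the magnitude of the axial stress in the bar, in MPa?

σ ≈ 214 MPa (compressive)

If the wall were absent the bar would grow by αΔT L = 12.7×10⁻⁶ × 186 × 2275 = 5.374 mm.
After closing the 2.9 mm clearance, 5.374 − 2.9 = 2.474 mm of expansion remains to be suppressed by the wall.
That suppressed elongation corresponds to σ = E·Δ/L = 197×10³ × 2.474/2275 = 214.2 MPa.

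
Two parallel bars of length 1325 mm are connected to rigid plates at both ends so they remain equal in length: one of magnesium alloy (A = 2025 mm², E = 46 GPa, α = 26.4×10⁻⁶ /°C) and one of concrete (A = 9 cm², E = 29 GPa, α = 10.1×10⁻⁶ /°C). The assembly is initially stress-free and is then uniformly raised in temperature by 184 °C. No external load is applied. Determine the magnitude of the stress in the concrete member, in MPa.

σ ≈ 67.9 MPa (tensile)

The magnesium alloy has the larger α, so on heating it would change length more than the concrete if both were free. The rigid plates force a common final length, so the magnesium alloy is put into compression and the concrete into tension, with equal and opposite forces P (no external load).
Compatibility of the two members (thermal + elastic change equal): (α₁ − α₂)ΔT = P·[1/(A₁E₁) + 1/(A₂E₂)].
|α₁ − α₂|·ΔT = 16.3×10⁻⁶ × 184 = 0.002999.
1/(A₁E₁) + 1/(A₂E₂) = 1/(2025×46×10³) + 1/(900×29×10³) = 4.905×10⁻⁸ N⁻¹.
P = 0.002999 / 4.905×10⁻⁸ = 61150 N = 61.15 kN.
σ_{concrete} = P/A₂ = 61150/900 = 67.94 MPa, tensile.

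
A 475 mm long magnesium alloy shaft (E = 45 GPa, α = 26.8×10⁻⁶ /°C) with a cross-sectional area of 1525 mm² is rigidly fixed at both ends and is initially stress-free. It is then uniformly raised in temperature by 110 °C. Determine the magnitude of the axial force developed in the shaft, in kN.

With zero net strain, σ = E·αΔT = 45 GPa × 26.8×10⁻⁶ × 110 = 132.7 MPa.
Then P = σA = 132.7 × 1525 mm² = 202.3 kN, compressive.

P ≈ 202 kN (compressive)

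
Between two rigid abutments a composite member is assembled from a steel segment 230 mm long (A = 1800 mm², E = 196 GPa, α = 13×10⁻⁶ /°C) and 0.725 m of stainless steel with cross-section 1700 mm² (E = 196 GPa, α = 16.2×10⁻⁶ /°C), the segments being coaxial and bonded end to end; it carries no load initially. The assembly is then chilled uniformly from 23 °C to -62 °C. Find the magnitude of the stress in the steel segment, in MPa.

σ ≈ 246 MPa (tensile)

If the supports were absent, the total length change would be Σ αᵢΔT Lᵢ = 13×10⁻⁶×85×230 + 16.2×10⁻⁶×85×725 = 1.252 mm.
The walls prevent any net length change, so an axial force P (same in every segment) develops. Compatibility: P · Σ Lᵢ/(AᵢEᵢ) = δ_free.
The series flexibility is Σ Lᵢ/(AᵢEᵢ) = 230/(1800×196×10³) + 725/(1700×196×10³) = 2.828×10⁻⁶ mm/N.
P = 1.252 / 2.828×10⁻⁶ = 442900 N = 442.9 kN, tensile.
σ_{steel} = P / A = 442900 / 1800 = 246.1 MPa.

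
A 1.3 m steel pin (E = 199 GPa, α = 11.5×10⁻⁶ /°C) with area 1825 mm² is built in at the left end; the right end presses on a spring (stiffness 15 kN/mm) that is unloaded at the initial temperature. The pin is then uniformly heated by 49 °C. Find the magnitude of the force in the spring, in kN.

P ≈ 10.4 kN

If the spring were absent the pin would lengthen by αΔT L = 11.5×10⁻⁶ × 49 × 1300 = 0.7325 mm.
Let P be the compressive force at the spring. The pin shortens elastically by PL/(AE) and the spring compresses by P/k; together these equal δ_free.
P [ L/(AE) + 1/k ] = δ_free → P [ 1300/(1825×199×10³) + 1/(15×10³) ] = 0.7325.
P = 0.7325 / 7.025×10⁻⁵ = 10430 N.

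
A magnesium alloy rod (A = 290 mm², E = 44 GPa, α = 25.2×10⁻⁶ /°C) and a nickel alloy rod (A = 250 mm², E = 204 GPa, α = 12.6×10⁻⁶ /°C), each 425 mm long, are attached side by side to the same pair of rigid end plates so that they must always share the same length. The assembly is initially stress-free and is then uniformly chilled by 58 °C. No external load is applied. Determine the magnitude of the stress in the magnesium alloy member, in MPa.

σ ≈ 25.7 MPa (tensile)

Equilibrium of a rigid end plate with no external load gives equal and opposite internal forces ±P in the two members. Since α_{magnesium alloy} > α_{nickel alloy}, cooling drives the magnesium alloy into tension and the nickel alloy into compression.
Compatibility of the two members (thermal + elastic change equal): (α₁ − α₂)ΔT = P·[1/(A₁E₁) + 1/(A₂E₂)].
|α₁ − α₂|·ΔT = 12.6×10⁻⁶ × 58 = 0.0007308.
1/(A₁E₁) + 1/(A₂E₂) = 1/(290×44×10³) + 1/(250×204×10³) = 9.798×10⁻⁸ N⁻¹.
P = 0.0007308 / 9.798×10⁻⁸ = 7459 N = 7.459 kN.
σ_{magnesium alloy} = P/A₁ = 7459/290 = 25.72 MPa, tensile.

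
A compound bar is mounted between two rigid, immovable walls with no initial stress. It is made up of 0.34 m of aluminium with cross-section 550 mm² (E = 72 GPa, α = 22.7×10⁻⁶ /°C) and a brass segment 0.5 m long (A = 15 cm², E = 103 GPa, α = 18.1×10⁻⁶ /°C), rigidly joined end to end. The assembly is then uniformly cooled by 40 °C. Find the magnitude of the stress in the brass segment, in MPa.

If the supports were absent, the total length change would be Σ αᵢΔT Lᵢ = 22.7×10⁻⁶×40×340 + 18.1×10⁻⁶×40×500 = 0.6707 mm.
The walls prevent any net length change, so an axial force P (same in every segment) develops. Compatibility: P · Σ Lᵢ/(AᵢEᵢ) = δ_free.
The series flexibility is Σ Lᵢ/(AᵢEᵢ) = 340/(550×72×10³) + 500/(1500×103×10³) = 1.182×10⁻⁵ mm/N.
So P = 0.6707 / 1.182×10⁻⁵ = 56.73 kN, tensile.
σ_{brass} = P / A = 56730 / 1500 = 37.82 MPa.

σ ≈ 37.8 MPa (tensile)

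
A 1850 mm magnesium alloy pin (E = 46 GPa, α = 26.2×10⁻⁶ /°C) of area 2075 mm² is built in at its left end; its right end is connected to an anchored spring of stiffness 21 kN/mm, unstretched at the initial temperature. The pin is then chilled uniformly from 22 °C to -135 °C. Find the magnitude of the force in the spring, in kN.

Free thermal contraction: δ_free = αΔT L = 26.2×10⁻⁶ × 157 × 1850 = 7.61 mm.
Let P be the tensile force in the spring. The pin extends elastically by PL/(AE) and the spring stretches by P/k; together these equal δ_free.
P [ L/(AE) + 1/k ] = δ_free → P [ 1850/(2075×46×10³) + 1/(21×10³) ] = 7.61.
P = 7.61 / 6.7×10⁻⁵ = 113600 N.

P ≈ 114 kN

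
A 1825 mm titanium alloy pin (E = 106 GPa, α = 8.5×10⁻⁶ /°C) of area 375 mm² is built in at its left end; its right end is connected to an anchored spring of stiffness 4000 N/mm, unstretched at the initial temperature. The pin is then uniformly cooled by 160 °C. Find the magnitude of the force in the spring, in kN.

P ≈ 8.39 kN

Free thermal contraction: δ_free = αΔT L = 8.5×10⁻⁶ × 160 × 1825 = 2.482 mm.
Let P be the tensile force in the spring. The pin extends elastically by PL/(AE) and the spring stretches by P/k; together these equal δ_free.
So P = δ_free / [L/(AE) + 1/k] = 2.482 / [ 1825/(375×106×10³) + 1/(4000) ].
P = 2.482 / 0.0002959 = 8388 N.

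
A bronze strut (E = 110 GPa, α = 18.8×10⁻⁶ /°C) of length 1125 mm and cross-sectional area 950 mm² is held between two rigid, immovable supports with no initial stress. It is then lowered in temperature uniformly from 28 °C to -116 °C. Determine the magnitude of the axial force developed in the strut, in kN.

P ≈ 283 kN (tensile)

The ends cannot move, so σ = EαΔT = 110×10³ × 18.8×10⁻⁶ × 144 = 297.8 MPa.
Then P = σA = 297.8 × 950 mm² = 282.9 kN, tensile.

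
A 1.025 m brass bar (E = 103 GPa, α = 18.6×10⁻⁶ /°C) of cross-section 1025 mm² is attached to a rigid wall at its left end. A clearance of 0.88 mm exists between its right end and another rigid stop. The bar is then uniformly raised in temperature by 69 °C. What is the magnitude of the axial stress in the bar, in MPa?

If the wall were absent the bar would grow by αΔT L = 18.6×10⁻⁶ × 69 × 1025 = 1.315 mm.
This exceeds the 0.88 mm gap, so the wall pushes back. The portion of expansion that must be recovered elastically is δ_free − gap = 1.315 − 0.88 = 0.4355 mm.
Compatibility: PL/(AE) = 0.4355 mm, so σ = P/A = E × (0.4355/1025) = 43.76 MPa.

σ ≈ 43.8 MPa (compressive)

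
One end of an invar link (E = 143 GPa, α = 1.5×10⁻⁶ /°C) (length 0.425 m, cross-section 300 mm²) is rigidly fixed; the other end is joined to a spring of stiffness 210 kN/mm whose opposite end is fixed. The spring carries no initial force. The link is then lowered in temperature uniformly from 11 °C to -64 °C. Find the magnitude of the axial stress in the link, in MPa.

If the spring were absent the link would shorten by αΔT L = 1.5×10⁻⁶ × 75 × 425 = 0.04781 mm.
Let P be the tensile force in the spring. The link extends elastically by PL/(AE) and the spring stretches by P/k; together these equal δ_free.
So P = δ_free / [L/(AE) + 1/k] = 0.04781 / [ 425/(300×143×10³) + 1/(210×10³) ].
P = 0.04781 / 1.467×10⁻⁵ = 3259 N.
σ = P/A = 3259/300 = 10.86 MPa.

σ ≈ 10.9 MPa (tensile)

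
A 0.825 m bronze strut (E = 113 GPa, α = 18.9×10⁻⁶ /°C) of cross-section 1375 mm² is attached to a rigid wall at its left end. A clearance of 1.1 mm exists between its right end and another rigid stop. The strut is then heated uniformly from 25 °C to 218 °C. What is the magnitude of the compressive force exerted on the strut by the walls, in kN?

P ≈ 360 kN

If the wall were absent the strut would grow by αΔT L = 18.9×10⁻⁶ × 193 × 825 = 3.009 mm.
After closing the 1.1 mm clearance, 3.009 − 1.1 = 1.909 mm of expansion remains to be suppressed by the wall.
That suppressed elongation corresponds to σ = E·Δ/L = 113×10³ × 1.909/825 = 261.5 MPa.
Force on the wall = σA = 261.5 × 1375 mm² = 359.6 kN.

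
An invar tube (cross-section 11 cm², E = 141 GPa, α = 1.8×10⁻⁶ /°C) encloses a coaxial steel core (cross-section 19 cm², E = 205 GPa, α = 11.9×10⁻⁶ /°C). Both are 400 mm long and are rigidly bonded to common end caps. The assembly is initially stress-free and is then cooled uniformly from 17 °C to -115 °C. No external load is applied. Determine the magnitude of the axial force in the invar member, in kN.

The steel has the larger α, so on cooling it would change length more than the invar if both were free. The rigid plates force a common final length, so the steel is put into tension and the invar into compression, with equal and opposite forces P (no external load).
Setting the final lengths equal and cancelling L: (α₁ − α₂)ΔT = P/(A₁E₁) + P/(A₂E₂).
|α₁ − α₂|·ΔT = 10.1×10⁻⁶ × 132 = 0.001333.
1/(A₁E₁) + 1/(A₂E₂) = 1/(1100×141×10³) + 1/(1900×205×10³) = 9.015×10⁻⁹ N⁻¹.
So P = 0.001333 / 9.015×10⁻⁹ = 147.9 kN.

P ≈ 148 kN (compressive in the invar)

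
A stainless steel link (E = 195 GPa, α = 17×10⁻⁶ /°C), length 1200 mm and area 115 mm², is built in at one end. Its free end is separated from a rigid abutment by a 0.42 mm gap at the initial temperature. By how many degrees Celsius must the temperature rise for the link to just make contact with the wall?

Contact occurs when the free expansion equals the gap: αΔT L = 0.42 mm.
So ΔT = g/(αL) = 0.42/(17×10⁻⁶ × 1200) = 20.59 °C.

ΔT ≈ 20.6 °C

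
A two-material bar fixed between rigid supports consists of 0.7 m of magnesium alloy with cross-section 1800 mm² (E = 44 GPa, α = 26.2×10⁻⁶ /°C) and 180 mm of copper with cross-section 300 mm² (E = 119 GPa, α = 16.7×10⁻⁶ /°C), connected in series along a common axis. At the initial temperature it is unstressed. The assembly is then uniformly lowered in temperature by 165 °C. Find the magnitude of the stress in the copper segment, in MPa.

σ ≈ 846 MPa (tensile)

If the supports were absent, the total length change would be Σ αᵢΔT Lᵢ = 26.2×10⁻⁶×165×700 + 16.7×10⁻⁶×165×180 = 3.522 mm.
The rigid supports impose zero overall length change; the single axial force P common to all segments must satisfy P Σ Lᵢ/(AᵢEᵢ) = δ_free.
Σ Lᵢ/(AᵢEᵢ) = 700/(1800×44×10³) + 180/(300×119×10³) = 1.388×10⁻⁵ mm/N.
Hence P = δ_free / Σ(L/AE) = 3.522/1.388×10⁻⁵ = 253.7 kN (tensile).
σ_{copper} = P / A = 253700 / 300 = 845.8 MPa.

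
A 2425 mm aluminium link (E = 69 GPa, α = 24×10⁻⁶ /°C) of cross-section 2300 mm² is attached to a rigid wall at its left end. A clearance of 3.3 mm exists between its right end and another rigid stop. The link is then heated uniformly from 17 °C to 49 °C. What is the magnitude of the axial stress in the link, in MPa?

Free thermal elongation = αΔT L = 24×10⁻⁶ × 32 × 2425 = 1.862 mm.
Since δ_free = 1.86 mm is less than the 3.3 mm gap, the link never touches the wall. No axial force develops.

σ ≈ 0 MPa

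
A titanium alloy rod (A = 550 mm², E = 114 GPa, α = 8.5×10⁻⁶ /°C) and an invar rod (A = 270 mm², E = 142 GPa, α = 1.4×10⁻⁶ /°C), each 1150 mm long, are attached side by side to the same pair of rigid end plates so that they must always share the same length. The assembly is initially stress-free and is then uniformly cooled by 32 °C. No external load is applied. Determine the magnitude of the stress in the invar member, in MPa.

σ ≈ 20 MPa (compressive)

Equilibrium of a rigid end plate with no external load gives equal and opposite internal forces ±P in the two members. Since α_{titanium alloy} > α_{invar}, cooling drives the titanium alloy into tension and the invar into compression.
Setting the final lengths equal and cancelling L: (α₁ − α₂)ΔT = P/(A₁E₁) + P/(A₂E₂).
|α₁ − α₂|·ΔT = 7.1×10⁻⁶ × 32 = 0.0002272.
1/(A₁E₁) + 1/(A₂E₂) = 1/(550×114×10³) + 1/(270×142×10³) = 4.203×10⁻⁸ N⁻¹.
So P = 0.0002272 / 4.203×10⁻⁸ = 5.405 kN.
σ_{invar} = P/A₂ = 5405/270 = 20.02 MPa, compressive.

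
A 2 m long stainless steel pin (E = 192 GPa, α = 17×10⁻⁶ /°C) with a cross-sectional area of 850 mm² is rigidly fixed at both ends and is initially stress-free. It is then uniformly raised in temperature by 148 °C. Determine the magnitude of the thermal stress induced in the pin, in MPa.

The supports are rigid, so the total axial strain is zero. The restrained thermal strain is ε = αΔT = 17×10⁻⁶ × 148 = 2516×10⁻⁶.
The stress required to suppress this strain is σ = Eε = 192×10³ × 2516×10⁻⁶ = 483.1 MPa, compressive since the pin is trying to expand.

σ ≈ 483 MPa (compressive)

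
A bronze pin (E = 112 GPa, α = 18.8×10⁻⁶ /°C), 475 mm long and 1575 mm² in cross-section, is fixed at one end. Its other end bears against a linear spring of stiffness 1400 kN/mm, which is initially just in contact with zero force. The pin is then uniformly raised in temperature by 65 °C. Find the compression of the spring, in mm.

Free thermal expansion: δ_free = αΔT L = 18.8×10⁻⁶ × 65 × 475 = 0.5805 mm.
Let P be the compressive force at the spring. The pin shortens elastically by PL/(AE) and the spring compresses by P/k; together these equal δ_free.
P [ L/(AE) + 1/k ] = δ_free → P [ 475/(1575×112×10³) + 1/(1400×10³) ] = 0.5805.
P = 0.5805 / 3.407×10⁻⁶ = 170400 N.
Spring compression = P/k = 170400/(1400×10³) = 0.1217 mm.

δ ≈ 0.122 mm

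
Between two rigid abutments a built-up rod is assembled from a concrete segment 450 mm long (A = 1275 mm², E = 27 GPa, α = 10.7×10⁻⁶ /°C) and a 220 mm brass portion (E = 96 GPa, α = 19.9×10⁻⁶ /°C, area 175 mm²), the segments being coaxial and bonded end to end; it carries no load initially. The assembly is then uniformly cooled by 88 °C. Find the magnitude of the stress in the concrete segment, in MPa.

σ ≈ 24.2 MPa (tensile)

If the supports were absent, the total length change would be Σ αᵢΔT Lᵢ = 10.7×10⁻⁶×88×450 + 19.9×10⁻⁶×88×220 = 0.809 mm.
The walls prevent any net length change, so an axial force P (same in every segment) develops. Compatibility: P · Σ Lᵢ/(AᵢEᵢ) = δ_free.
Σ Lᵢ/(AᵢEᵢ) = 450/(1275×27×10³) + 220/(175×96×10³) = 2.617×10⁻⁵ mm/N.
P = 0.809 / 2.617×10⁻⁵ = 30920 N = 30.92 kN, tensile.
σ_{concrete} = P / A = 30920 / 1275 = 24.25 MPa.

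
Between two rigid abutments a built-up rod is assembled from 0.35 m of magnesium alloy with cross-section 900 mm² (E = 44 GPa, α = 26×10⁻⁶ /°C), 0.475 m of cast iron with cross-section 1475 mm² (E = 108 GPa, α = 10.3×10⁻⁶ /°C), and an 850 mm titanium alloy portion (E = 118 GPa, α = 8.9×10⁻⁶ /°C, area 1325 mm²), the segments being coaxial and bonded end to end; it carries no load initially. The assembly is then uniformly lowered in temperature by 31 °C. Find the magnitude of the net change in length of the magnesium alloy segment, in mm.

|ΔL| ≈ 0.0602 mm

With the walls removed the bar would change length by δ_free = Σ αᵢΔT Lᵢ = 26×10⁻⁶×31×350 + 10.3×10⁻⁶×31×475 + 8.9×10⁻⁶×31×850 = 0.6683 mm.
The walls prevent any net length change, so an axial force P (same in every segment) develops. Compatibility: P · Σ Lᵢ/(AᵢEᵢ) = δ_free.
The series flexibility is Σ Lᵢ/(AᵢEᵢ) = 350/(900×44×10³) + 475/(1475×108×10³) + 850/(1325×118×10³) = 1.726×10⁻⁵ mm/N.
P = 0.6683 / 1.726×10⁻⁵ = 38730 N = 38.73 kN, tensile.
For the magnesium alloy segment, free thermal change = 26×10⁻⁶×31×350 = 0.2821 mm and elastic change from P = 38730×350/(900×44×10³) = 0.3423 mm; these oppose, so the net change is 0.0602 mm (segment lengthens).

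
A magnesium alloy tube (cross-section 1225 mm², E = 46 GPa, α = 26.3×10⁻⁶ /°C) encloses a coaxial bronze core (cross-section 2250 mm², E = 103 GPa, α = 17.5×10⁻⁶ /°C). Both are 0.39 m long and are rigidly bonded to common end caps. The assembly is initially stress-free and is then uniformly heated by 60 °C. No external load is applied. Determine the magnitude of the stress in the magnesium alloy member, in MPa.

The magnesium alloy has the larger α, so on heating it would change length more than the bronze if both were free. The rigid plates force a common final length, so the magnesium alloy is put into compression and the bronze into tension, with equal and opposite forces P (no external load).
Setting the final lengths equal and cancelling L: (α₁ − α₂)ΔT = P/(A₁E₁) + P/(A₂E₂).
|α₁ − α₂|·ΔT = 8.8×10⁻⁶ × 60 = 0.000528.
1/(A₁E₁) + 1/(A₂E₂) = 1/(1225×46×10³) + 1/(2250×103×10³) = 2.206×10⁻⁸ N⁻¹.
P = 0.000528 / 2.206×10⁻⁸ = 23930 N = 23.93 kN.
σ_{magnesium alloy} = P/A₁ = 23930/1225 = 19.54 MPa, compressive.

σ ≈ 19.5 MPa (compressive)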